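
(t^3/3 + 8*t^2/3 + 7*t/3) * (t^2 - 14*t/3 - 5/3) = t^5/3 + 10*t^4/9 - 32*t^3/3 - 46*t^2/3 - 35*t/9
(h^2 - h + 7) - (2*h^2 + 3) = -h^2 - h + 4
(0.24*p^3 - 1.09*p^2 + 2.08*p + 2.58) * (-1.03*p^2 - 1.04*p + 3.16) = -0.2472*p^5 + 0.8731*p^4 - 0.2504*p^3 - 8.265*p^2 + 3.8896*p + 8.1528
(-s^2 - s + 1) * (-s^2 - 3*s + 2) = s^4 + 4*s^3 - 5*s + 2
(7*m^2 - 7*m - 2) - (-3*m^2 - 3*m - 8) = 10*m^2 - 4*m + 6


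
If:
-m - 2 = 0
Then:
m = -2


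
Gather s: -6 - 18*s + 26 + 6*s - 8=12 - 12*s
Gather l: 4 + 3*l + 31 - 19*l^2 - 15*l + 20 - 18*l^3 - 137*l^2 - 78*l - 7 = -18*l^3 - 156*l^2 - 90*l + 48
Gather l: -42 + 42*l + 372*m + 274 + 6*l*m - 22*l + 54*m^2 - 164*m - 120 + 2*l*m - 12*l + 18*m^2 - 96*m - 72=l*(8*m + 8) + 72*m^2 + 112*m + 40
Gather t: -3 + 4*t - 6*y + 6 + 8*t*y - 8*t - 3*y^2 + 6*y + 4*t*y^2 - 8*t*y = t*(4*y^2 - 4) - 3*y^2 + 3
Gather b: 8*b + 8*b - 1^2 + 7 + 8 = 16*b + 14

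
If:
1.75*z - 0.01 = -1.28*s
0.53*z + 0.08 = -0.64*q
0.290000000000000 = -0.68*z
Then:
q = 0.23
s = 0.59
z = -0.43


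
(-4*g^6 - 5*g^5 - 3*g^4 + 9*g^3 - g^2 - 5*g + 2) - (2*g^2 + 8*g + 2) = -4*g^6 - 5*g^5 - 3*g^4 + 9*g^3 - 3*g^2 - 13*g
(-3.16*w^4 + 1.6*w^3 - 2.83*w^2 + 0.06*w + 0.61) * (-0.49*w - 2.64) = 1.5484*w^5 + 7.5584*w^4 - 2.8373*w^3 + 7.4418*w^2 - 0.4573*w - 1.6104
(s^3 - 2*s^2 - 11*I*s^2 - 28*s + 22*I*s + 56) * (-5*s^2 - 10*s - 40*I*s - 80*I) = -5*s^5 + 15*I*s^4 - 280*s^3 + 1060*I*s^2 + 1200*s - 4480*I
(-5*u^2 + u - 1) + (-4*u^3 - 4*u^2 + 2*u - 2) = -4*u^3 - 9*u^2 + 3*u - 3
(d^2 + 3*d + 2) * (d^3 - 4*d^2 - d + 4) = d^5 - d^4 - 11*d^3 - 7*d^2 + 10*d + 8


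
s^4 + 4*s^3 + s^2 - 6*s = s*(s - 1)*(s + 2)*(s + 3)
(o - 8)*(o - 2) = o^2 - 10*o + 16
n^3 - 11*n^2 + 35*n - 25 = (n - 5)^2*(n - 1)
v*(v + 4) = v^2 + 4*v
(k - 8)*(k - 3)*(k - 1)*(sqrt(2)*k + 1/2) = sqrt(2)*k^4 - 12*sqrt(2)*k^3 + k^3/2 - 6*k^2 + 35*sqrt(2)*k^2 - 24*sqrt(2)*k + 35*k/2 - 12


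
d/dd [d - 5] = 1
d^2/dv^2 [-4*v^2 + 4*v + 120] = -8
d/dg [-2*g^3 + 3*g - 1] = 3 - 6*g^2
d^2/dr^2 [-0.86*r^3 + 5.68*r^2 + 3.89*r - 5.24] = 11.36 - 5.16*r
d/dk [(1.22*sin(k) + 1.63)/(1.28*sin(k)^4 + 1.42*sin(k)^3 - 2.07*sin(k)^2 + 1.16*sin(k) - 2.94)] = (-4.6848*sin(k)^4 - 11.8104*sin(k)^3 - 4.4184*sin(k)^2 + 6.7482*sin(k) - 5.4776)*cos(k)/(1.6384*sin(k)^8 + 3.6352*sin(k)^7 - 3.2828*sin(k)^6 - 2.9092*sin(k)^5 + 0.0528999999999993*sin(k)^4 - 13.152*sin(k)^3 + 13.5172*sin(k)^2 - 6.8208*sin(k) + 8.6436)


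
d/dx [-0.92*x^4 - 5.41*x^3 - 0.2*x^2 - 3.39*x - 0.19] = -3.68*x^3 - 16.23*x^2 - 0.4*x - 3.39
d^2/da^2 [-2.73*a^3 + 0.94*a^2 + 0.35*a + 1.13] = 1.88 - 16.38*a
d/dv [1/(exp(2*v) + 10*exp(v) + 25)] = 2*(-exp(v) - 5)*exp(v)/(exp(2*v) + 10*exp(v) + 25)^2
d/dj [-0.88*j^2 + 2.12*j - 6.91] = 2.12 - 1.76*j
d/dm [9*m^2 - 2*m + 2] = 18*m - 2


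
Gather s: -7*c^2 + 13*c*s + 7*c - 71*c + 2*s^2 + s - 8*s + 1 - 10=-7*c^2 - 64*c + 2*s^2 + s*(13*c - 7) - 9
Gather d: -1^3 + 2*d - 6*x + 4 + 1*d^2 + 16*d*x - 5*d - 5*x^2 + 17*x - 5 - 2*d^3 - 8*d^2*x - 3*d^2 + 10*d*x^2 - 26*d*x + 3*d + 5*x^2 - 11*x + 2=-2*d^3 + d^2*(-8*x - 2) + d*(10*x^2 - 10*x)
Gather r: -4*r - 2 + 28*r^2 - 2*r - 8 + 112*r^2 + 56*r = 140*r^2 + 50*r - 10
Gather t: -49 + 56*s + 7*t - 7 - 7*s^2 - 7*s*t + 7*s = -7*s^2 + 63*s + t*(7 - 7*s) - 56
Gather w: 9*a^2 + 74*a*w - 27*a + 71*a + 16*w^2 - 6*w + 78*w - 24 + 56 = 9*a^2 + 44*a + 16*w^2 + w*(74*a + 72) + 32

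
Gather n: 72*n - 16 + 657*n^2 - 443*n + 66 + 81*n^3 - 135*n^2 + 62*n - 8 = 81*n^3 + 522*n^2 - 309*n + 42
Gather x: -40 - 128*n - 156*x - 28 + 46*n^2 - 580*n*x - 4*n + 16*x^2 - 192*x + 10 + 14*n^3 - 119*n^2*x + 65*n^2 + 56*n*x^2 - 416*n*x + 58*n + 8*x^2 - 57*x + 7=14*n^3 + 111*n^2 - 74*n + x^2*(56*n + 24) + x*(-119*n^2 - 996*n - 405) - 51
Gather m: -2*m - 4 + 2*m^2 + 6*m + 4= 2*m^2 + 4*m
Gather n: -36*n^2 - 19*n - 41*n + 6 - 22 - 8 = -36*n^2 - 60*n - 24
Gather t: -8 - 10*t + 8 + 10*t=0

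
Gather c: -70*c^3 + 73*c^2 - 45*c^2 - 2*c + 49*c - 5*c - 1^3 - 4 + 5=-70*c^3 + 28*c^2 + 42*c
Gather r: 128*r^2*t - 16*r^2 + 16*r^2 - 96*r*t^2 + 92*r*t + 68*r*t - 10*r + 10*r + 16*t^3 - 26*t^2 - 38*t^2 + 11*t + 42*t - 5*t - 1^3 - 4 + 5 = 128*r^2*t + r*(-96*t^2 + 160*t) + 16*t^3 - 64*t^2 + 48*t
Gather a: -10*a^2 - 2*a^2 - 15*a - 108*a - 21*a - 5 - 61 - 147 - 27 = -12*a^2 - 144*a - 240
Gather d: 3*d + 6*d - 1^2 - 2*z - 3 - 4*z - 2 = 9*d - 6*z - 6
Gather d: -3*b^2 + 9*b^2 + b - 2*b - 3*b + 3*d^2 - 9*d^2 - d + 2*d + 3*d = 6*b^2 - 4*b - 6*d^2 + 4*d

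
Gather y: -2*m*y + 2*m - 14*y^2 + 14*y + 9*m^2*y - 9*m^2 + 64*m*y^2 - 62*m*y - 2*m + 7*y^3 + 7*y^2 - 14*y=-9*m^2 + 7*y^3 + y^2*(64*m - 7) + y*(9*m^2 - 64*m)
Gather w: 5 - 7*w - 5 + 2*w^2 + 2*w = 2*w^2 - 5*w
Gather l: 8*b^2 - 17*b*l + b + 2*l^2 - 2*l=8*b^2 + b + 2*l^2 + l*(-17*b - 2)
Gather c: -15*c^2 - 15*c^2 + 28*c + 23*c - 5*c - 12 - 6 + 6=-30*c^2 + 46*c - 12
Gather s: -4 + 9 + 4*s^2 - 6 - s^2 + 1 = 3*s^2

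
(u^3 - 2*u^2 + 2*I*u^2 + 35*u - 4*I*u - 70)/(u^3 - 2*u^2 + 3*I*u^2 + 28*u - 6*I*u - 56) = (u - 5*I)/(u - 4*I)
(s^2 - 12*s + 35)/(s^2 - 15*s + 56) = (s - 5)/(s - 8)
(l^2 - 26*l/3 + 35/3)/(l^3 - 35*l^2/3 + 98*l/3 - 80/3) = (l - 7)/(l^2 - 10*l + 16)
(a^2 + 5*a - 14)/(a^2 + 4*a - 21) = (a - 2)/(a - 3)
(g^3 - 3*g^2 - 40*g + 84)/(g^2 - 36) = (g^2 - 9*g + 14)/(g - 6)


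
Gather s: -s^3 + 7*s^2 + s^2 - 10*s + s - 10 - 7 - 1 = -s^3 + 8*s^2 - 9*s - 18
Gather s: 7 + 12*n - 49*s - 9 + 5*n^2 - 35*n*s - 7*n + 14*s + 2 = 5*n^2 + 5*n + s*(-35*n - 35)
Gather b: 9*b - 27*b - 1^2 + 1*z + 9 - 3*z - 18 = -18*b - 2*z - 10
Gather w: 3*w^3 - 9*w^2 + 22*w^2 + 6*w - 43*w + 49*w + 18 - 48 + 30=3*w^3 + 13*w^2 + 12*w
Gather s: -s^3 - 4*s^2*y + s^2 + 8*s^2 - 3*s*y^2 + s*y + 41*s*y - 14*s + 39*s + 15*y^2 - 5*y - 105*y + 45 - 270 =-s^3 + s^2*(9 - 4*y) + s*(-3*y^2 + 42*y + 25) + 15*y^2 - 110*y - 225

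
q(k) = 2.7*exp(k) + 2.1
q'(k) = 2.7*exp(k)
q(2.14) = 25.05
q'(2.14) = 22.95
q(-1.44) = 2.74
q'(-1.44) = 0.64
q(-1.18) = 2.93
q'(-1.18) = 0.83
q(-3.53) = 2.18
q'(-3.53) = 0.08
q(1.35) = 12.52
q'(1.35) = 10.42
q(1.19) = 10.98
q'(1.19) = 8.88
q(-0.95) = 3.14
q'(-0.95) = 1.04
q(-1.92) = 2.50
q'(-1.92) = 0.40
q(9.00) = 21880.43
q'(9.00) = 21878.33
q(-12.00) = 2.10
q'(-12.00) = 0.00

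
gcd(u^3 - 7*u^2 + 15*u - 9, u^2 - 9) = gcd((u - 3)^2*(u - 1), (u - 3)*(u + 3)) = u - 3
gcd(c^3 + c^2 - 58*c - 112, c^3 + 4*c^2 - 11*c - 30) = c + 2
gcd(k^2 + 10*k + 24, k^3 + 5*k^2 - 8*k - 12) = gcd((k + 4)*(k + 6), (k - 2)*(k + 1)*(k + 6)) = k + 6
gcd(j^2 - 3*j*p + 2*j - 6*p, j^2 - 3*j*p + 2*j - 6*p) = -j^2 + 3*j*p - 2*j + 6*p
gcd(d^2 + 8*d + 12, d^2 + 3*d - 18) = d + 6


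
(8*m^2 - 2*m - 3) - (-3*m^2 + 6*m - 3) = 11*m^2 - 8*m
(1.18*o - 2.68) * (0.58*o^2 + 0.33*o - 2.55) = 0.6844*o^3 - 1.165*o^2 - 3.8934*o + 6.834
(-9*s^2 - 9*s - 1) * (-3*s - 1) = 27*s^3 + 36*s^2 + 12*s + 1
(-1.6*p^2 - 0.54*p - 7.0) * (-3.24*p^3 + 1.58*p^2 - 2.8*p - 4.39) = 5.184*p^5 - 0.7784*p^4 + 26.3068*p^3 - 2.524*p^2 + 21.9706*p + 30.73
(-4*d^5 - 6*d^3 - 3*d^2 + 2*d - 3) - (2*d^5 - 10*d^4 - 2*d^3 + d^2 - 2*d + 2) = -6*d^5 + 10*d^4 - 4*d^3 - 4*d^2 + 4*d - 5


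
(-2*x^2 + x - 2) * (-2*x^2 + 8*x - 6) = 4*x^4 - 18*x^3 + 24*x^2 - 22*x + 12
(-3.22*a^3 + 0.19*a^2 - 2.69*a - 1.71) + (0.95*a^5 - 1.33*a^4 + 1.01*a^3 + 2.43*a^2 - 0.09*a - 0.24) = 0.95*a^5 - 1.33*a^4 - 2.21*a^3 + 2.62*a^2 - 2.78*a - 1.95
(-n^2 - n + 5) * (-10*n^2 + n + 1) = 10*n^4 + 9*n^3 - 52*n^2 + 4*n + 5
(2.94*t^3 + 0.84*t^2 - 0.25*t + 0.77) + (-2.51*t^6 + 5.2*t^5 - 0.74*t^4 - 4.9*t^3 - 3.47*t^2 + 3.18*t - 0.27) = -2.51*t^6 + 5.2*t^5 - 0.74*t^4 - 1.96*t^3 - 2.63*t^2 + 2.93*t + 0.5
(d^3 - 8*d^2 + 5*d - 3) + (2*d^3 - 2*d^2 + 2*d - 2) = 3*d^3 - 10*d^2 + 7*d - 5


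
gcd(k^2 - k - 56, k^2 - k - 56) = k^2 - k - 56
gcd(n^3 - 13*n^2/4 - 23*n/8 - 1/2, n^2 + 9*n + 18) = 1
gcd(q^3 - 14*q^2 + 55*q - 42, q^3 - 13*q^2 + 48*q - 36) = q^2 - 7*q + 6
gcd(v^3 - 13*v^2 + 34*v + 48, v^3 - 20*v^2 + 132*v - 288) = v^2 - 14*v + 48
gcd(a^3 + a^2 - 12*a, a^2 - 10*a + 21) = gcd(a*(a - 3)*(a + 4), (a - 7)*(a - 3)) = a - 3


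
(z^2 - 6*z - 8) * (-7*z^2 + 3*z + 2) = -7*z^4 + 45*z^3 + 40*z^2 - 36*z - 16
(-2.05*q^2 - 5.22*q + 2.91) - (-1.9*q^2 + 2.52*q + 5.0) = -0.15*q^2 - 7.74*q - 2.09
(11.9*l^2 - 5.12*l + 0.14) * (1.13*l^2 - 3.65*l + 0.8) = 13.447*l^4 - 49.2206*l^3 + 28.3662*l^2 - 4.607*l + 0.112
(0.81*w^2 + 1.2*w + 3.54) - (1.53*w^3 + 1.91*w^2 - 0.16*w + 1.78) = -1.53*w^3 - 1.1*w^2 + 1.36*w + 1.76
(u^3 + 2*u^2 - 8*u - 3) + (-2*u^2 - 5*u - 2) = u^3 - 13*u - 5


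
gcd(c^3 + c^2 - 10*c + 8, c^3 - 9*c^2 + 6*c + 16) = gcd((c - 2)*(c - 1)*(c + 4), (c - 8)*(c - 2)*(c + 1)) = c - 2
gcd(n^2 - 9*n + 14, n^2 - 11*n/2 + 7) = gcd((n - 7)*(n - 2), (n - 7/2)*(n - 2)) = n - 2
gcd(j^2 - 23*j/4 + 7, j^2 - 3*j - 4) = j - 4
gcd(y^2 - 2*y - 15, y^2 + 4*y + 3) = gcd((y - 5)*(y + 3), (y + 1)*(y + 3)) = y + 3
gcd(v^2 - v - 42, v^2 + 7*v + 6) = v + 6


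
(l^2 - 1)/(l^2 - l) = (l + 1)/l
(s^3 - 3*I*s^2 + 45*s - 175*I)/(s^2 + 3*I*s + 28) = (s^2 - 10*I*s - 25)/(s - 4*I)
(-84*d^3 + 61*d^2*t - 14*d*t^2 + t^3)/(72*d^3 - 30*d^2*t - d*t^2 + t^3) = (-7*d + t)/(6*d + t)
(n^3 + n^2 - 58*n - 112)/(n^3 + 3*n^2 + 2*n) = (n^2 - n - 56)/(n*(n + 1))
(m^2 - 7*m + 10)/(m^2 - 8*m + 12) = (m - 5)/(m - 6)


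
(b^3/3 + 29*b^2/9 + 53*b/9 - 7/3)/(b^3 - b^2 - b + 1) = (3*b^3 + 29*b^2 + 53*b - 21)/(9*(b^3 - b^2 - b + 1))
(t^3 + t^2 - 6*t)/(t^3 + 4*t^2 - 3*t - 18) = t/(t + 3)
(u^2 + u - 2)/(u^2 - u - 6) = (u - 1)/(u - 3)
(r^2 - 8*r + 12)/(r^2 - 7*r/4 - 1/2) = 4*(r - 6)/(4*r + 1)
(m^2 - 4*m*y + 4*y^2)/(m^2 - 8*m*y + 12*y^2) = (-m + 2*y)/(-m + 6*y)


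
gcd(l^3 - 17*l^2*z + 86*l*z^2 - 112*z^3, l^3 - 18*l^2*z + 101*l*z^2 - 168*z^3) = l^2 - 15*l*z + 56*z^2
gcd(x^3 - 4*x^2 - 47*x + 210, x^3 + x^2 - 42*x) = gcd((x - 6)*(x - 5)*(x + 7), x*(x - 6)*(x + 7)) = x^2 + x - 42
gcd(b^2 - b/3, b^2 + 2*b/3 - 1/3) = b - 1/3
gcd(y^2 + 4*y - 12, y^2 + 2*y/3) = 1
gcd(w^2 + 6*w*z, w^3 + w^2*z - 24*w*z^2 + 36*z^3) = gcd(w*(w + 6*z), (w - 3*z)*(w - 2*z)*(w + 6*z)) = w + 6*z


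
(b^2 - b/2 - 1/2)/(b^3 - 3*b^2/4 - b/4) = 2*(2*b + 1)/(b*(4*b + 1))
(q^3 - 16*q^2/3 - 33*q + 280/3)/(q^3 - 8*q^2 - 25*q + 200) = (q - 7/3)/(q - 5)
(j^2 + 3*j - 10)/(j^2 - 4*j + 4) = (j + 5)/(j - 2)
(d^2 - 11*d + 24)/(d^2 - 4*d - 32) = (d - 3)/(d + 4)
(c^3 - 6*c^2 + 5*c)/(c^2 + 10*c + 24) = c*(c^2 - 6*c + 5)/(c^2 + 10*c + 24)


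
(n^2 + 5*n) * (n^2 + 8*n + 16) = n^4 + 13*n^3 + 56*n^2 + 80*n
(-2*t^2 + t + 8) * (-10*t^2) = 20*t^4 - 10*t^3 - 80*t^2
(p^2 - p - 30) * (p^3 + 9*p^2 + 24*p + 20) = p^5 + 8*p^4 - 15*p^3 - 274*p^2 - 740*p - 600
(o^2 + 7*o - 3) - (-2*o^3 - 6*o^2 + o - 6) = 2*o^3 + 7*o^2 + 6*o + 3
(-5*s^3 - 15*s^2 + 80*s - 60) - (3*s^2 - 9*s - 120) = -5*s^3 - 18*s^2 + 89*s + 60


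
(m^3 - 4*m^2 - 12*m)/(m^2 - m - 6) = m*(m - 6)/(m - 3)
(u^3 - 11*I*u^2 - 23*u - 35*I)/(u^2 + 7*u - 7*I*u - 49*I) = (u^2 - 4*I*u + 5)/(u + 7)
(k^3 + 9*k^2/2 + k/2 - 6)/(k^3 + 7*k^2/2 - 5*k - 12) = (k - 1)/(k - 2)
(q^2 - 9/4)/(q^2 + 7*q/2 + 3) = (q - 3/2)/(q + 2)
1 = 1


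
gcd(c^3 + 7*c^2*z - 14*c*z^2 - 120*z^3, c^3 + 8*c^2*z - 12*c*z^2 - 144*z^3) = -c^2 - 2*c*z + 24*z^2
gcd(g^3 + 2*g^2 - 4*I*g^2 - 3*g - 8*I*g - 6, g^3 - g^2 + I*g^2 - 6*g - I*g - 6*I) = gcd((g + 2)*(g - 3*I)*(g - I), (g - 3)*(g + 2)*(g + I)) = g + 2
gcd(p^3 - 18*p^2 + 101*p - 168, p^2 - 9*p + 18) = p - 3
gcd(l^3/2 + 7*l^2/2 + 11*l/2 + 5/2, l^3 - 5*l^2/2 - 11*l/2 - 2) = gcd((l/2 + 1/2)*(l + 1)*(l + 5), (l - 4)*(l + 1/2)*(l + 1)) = l + 1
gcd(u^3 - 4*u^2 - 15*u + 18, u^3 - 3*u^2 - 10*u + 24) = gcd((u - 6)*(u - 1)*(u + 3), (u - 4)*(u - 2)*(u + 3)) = u + 3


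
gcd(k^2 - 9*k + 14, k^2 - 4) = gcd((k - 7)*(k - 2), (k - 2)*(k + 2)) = k - 2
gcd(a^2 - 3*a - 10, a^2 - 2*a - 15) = a - 5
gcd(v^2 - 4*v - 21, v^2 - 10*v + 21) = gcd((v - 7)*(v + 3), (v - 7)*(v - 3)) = v - 7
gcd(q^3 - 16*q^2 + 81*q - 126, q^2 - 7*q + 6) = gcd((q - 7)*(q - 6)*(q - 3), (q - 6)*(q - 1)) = q - 6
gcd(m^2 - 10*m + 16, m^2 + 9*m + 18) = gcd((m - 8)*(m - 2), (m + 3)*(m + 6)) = 1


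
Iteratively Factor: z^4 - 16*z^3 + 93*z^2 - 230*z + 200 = (z - 2)*(z^3 - 14*z^2 + 65*z - 100) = (z - 5)*(z - 2)*(z^2 - 9*z + 20) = (z - 5)^2*(z - 2)*(z - 4)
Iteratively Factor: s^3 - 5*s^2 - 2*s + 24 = (s - 3)*(s^2 - 2*s - 8) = (s - 4)*(s - 3)*(s + 2)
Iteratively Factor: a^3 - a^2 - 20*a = (a + 4)*(a^2 - 5*a) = a*(a + 4)*(a - 5)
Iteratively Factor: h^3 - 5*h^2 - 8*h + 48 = (h + 3)*(h^2 - 8*h + 16) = (h - 4)*(h + 3)*(h - 4)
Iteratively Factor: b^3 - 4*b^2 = (b - 4)*(b^2) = b*(b - 4)*(b)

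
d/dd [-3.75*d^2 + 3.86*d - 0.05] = 3.86 - 7.5*d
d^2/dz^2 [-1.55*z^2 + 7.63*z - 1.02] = -3.10000000000000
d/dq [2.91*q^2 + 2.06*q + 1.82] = 5.82*q + 2.06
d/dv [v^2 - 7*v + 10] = 2*v - 7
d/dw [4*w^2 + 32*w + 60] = 8*w + 32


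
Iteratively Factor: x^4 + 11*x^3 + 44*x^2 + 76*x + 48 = (x + 3)*(x^3 + 8*x^2 + 20*x + 16) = (x + 2)*(x + 3)*(x^2 + 6*x + 8) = (x + 2)^2*(x + 3)*(x + 4)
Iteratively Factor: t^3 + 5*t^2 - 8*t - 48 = (t - 3)*(t^2 + 8*t + 16) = (t - 3)*(t + 4)*(t + 4)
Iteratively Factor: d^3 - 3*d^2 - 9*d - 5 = (d - 5)*(d^2 + 2*d + 1) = (d - 5)*(d + 1)*(d + 1)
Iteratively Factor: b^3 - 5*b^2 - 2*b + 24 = (b + 2)*(b^2 - 7*b + 12) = (b - 4)*(b + 2)*(b - 3)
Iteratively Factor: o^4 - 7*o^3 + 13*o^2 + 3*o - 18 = (o + 1)*(o^3 - 8*o^2 + 21*o - 18) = (o - 3)*(o + 1)*(o^2 - 5*o + 6) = (o - 3)*(o - 2)*(o + 1)*(o - 3)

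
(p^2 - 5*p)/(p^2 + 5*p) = (p - 5)/(p + 5)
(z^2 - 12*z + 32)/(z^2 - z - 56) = (z - 4)/(z + 7)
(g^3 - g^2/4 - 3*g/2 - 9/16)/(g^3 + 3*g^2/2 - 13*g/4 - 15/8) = (4*g + 3)/(2*(2*g + 5))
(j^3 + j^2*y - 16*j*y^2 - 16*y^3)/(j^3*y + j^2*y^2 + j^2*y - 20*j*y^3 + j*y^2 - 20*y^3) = (j^2 + 5*j*y + 4*y^2)/(y*(j^2 + 5*j*y + j + 5*y))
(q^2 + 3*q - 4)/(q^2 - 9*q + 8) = (q + 4)/(q - 8)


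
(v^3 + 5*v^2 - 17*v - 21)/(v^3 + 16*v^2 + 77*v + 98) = (v^2 - 2*v - 3)/(v^2 + 9*v + 14)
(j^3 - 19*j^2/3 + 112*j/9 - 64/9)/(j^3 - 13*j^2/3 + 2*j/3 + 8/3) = (9*j^2 - 48*j + 64)/(3*(3*j^2 - 10*j - 8))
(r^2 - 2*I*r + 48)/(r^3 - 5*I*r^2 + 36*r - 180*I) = (r - 8*I)/(r^2 - 11*I*r - 30)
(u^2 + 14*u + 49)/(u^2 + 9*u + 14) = (u + 7)/(u + 2)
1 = 1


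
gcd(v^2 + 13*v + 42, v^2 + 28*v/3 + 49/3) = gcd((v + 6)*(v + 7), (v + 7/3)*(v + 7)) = v + 7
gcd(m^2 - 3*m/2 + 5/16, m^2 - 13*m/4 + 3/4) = m - 1/4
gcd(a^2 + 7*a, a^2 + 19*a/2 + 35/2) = a + 7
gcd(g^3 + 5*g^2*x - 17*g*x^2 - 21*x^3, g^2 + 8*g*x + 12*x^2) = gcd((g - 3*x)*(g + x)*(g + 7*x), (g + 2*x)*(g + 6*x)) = 1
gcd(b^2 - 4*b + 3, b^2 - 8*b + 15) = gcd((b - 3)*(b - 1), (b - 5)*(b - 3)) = b - 3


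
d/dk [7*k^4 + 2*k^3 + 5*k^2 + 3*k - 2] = 28*k^3 + 6*k^2 + 10*k + 3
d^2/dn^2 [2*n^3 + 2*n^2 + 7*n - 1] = 12*n + 4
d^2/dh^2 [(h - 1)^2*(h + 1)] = 6*h - 2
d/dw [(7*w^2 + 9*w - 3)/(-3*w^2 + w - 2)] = (34*w^2 - 46*w - 15)/(9*w^4 - 6*w^3 + 13*w^2 - 4*w + 4)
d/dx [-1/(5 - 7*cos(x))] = 7*sin(x)/(7*cos(x) - 5)^2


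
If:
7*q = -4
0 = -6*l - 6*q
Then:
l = 4/7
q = -4/7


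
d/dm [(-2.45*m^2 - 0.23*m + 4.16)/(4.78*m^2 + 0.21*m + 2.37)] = (0.5849*m^2 - 51.3826*m - 1.4187)/(22.8484*m^4 + 2.0076*m^3 + 22.7013*m^2 + 0.9954*m + 5.6169)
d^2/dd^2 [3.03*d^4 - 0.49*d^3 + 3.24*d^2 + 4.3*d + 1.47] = 36.36*d^2 - 2.94*d + 6.48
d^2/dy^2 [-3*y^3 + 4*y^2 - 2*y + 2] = 8 - 18*y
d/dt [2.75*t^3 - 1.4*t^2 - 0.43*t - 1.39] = 8.25*t^2 - 2.8*t - 0.43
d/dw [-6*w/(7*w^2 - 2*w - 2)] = 6*(7*w^2 + 2)/(49*w^4 - 28*w^3 - 24*w^2 + 8*w + 4)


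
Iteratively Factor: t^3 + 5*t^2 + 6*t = (t + 3)*(t^2 + 2*t) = t*(t + 3)*(t + 2)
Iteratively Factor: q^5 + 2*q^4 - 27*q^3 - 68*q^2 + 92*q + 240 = (q + 4)*(q^4 - 2*q^3 - 19*q^2 + 8*q + 60) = (q - 5)*(q + 4)*(q^3 + 3*q^2 - 4*q - 12) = (q - 5)*(q + 2)*(q + 4)*(q^2 + q - 6) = (q - 5)*(q + 2)*(q + 3)*(q + 4)*(q - 2)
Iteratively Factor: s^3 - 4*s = (s - 2)*(s^2 + 2*s) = (s - 2)*(s + 2)*(s)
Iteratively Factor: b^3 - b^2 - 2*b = (b - 2)*(b^2 + b) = (b - 2)*(b + 1)*(b)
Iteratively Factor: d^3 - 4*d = (d + 2)*(d^2 - 2*d) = (d - 2)*(d + 2)*(d)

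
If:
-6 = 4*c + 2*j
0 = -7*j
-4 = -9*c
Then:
No Solution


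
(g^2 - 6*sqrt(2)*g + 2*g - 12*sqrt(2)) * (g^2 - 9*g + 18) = g^4 - 6*sqrt(2)*g^3 - 7*g^3 + 42*sqrt(2)*g^2 + 36*g - 216*sqrt(2)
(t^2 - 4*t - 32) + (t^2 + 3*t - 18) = 2*t^2 - t - 50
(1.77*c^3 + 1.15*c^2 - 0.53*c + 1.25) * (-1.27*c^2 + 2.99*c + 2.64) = -2.2479*c^5 + 3.8318*c^4 + 8.7844*c^3 - 0.1362*c^2 + 2.3383*c + 3.3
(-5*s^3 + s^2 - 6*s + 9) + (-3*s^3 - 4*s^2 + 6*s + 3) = -8*s^3 - 3*s^2 + 12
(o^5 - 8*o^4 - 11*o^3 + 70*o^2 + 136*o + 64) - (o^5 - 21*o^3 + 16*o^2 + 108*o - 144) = -8*o^4 + 10*o^3 + 54*o^2 + 28*o + 208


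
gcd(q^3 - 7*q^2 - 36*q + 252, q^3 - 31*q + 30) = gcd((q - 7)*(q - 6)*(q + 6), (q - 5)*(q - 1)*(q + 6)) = q + 6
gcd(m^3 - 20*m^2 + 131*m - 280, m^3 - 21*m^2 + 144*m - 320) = m^2 - 13*m + 40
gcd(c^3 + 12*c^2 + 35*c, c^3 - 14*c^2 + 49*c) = c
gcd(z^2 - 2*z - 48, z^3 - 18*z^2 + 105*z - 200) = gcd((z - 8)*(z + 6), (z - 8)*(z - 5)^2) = z - 8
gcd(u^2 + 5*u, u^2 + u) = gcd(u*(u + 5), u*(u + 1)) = u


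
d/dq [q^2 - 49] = 2*q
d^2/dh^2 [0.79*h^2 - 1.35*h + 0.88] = 1.58000000000000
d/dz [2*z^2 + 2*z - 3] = 4*z + 2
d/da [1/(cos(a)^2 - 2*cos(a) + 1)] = 2*sin(a)/(cos(a) - 1)^3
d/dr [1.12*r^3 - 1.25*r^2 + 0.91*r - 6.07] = 3.36*r^2 - 2.5*r + 0.91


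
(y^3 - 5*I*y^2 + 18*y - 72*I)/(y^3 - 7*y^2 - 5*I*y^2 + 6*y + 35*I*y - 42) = (y^2 + I*y + 12)/(y^2 + y*(-7 + I) - 7*I)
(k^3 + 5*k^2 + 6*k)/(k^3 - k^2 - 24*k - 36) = k/(k - 6)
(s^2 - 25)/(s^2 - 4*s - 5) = (s + 5)/(s + 1)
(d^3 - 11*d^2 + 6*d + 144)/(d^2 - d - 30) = (d^2 - 5*d - 24)/(d + 5)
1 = 1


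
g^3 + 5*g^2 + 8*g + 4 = (g + 1)*(g + 2)^2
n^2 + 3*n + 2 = (n + 1)*(n + 2)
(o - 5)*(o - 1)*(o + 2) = o^3 - 4*o^2 - 7*o + 10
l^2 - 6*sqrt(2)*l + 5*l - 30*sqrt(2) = (l + 5)*(l - 6*sqrt(2))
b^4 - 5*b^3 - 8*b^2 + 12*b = b*(b - 6)*(b - 1)*(b + 2)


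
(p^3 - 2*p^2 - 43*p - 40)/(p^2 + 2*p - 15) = (p^2 - 7*p - 8)/(p - 3)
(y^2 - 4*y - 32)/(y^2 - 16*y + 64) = (y + 4)/(y - 8)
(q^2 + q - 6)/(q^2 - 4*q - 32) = (-q^2 - q + 6)/(-q^2 + 4*q + 32)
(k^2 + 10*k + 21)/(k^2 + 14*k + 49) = (k + 3)/(k + 7)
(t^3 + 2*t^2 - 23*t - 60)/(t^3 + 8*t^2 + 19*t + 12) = (t - 5)/(t + 1)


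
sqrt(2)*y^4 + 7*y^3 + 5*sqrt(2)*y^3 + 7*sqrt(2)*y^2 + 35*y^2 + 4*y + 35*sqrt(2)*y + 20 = (y + 5)*(y + sqrt(2))*(y + 2*sqrt(2))*(sqrt(2)*y + 1)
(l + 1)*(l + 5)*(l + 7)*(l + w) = l^4 + l^3*w + 13*l^3 + 13*l^2*w + 47*l^2 + 47*l*w + 35*l + 35*w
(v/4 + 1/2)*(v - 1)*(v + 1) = v^3/4 + v^2/2 - v/4 - 1/2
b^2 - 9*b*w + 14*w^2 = (b - 7*w)*(b - 2*w)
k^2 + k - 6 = (k - 2)*(k + 3)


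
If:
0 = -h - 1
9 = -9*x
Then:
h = -1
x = -1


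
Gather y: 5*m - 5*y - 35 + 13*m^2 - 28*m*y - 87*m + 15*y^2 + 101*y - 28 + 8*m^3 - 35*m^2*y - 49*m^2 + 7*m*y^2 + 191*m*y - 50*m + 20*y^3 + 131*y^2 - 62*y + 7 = 8*m^3 - 36*m^2 - 132*m + 20*y^3 + y^2*(7*m + 146) + y*(-35*m^2 + 163*m + 34) - 56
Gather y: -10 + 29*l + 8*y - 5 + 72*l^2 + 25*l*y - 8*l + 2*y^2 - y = 72*l^2 + 21*l + 2*y^2 + y*(25*l + 7) - 15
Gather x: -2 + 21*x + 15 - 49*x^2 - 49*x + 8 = -49*x^2 - 28*x + 21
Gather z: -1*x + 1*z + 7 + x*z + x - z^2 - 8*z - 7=-z^2 + z*(x - 7)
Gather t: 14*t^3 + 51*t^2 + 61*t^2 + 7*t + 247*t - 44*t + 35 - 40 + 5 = 14*t^3 + 112*t^2 + 210*t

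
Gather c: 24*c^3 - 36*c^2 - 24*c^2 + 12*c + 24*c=24*c^3 - 60*c^2 + 36*c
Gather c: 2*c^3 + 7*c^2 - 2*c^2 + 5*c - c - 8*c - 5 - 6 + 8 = 2*c^3 + 5*c^2 - 4*c - 3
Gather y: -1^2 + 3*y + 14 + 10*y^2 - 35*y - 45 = 10*y^2 - 32*y - 32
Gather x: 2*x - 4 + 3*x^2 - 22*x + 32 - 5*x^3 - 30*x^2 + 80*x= -5*x^3 - 27*x^2 + 60*x + 28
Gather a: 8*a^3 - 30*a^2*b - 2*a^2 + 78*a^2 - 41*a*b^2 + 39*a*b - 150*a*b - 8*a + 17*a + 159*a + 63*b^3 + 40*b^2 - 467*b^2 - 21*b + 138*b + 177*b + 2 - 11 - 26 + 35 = 8*a^3 + a^2*(76 - 30*b) + a*(-41*b^2 - 111*b + 168) + 63*b^3 - 427*b^2 + 294*b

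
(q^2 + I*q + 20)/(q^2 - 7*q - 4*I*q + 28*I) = (q + 5*I)/(q - 7)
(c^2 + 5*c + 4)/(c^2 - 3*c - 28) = (c + 1)/(c - 7)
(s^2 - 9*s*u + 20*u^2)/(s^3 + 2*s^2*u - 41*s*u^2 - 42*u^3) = (s^2 - 9*s*u + 20*u^2)/(s^3 + 2*s^2*u - 41*s*u^2 - 42*u^3)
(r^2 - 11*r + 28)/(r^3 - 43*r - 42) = (r - 4)/(r^2 + 7*r + 6)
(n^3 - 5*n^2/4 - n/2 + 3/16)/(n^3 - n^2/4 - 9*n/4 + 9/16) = (2*n + 1)/(2*n + 3)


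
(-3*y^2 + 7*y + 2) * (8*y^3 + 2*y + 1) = -24*y^5 + 56*y^4 + 10*y^3 + 11*y^2 + 11*y + 2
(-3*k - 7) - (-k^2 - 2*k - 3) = k^2 - k - 4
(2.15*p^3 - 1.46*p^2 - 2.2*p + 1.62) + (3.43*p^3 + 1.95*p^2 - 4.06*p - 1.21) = 5.58*p^3 + 0.49*p^2 - 6.26*p + 0.41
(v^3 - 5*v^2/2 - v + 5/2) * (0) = 0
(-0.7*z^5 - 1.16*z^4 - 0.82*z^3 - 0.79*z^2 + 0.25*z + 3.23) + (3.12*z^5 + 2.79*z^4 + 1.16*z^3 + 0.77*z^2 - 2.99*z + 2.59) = 2.42*z^5 + 1.63*z^4 + 0.34*z^3 - 0.02*z^2 - 2.74*z + 5.82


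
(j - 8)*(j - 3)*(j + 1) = j^3 - 10*j^2 + 13*j + 24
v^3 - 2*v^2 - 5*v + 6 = (v - 3)*(v - 1)*(v + 2)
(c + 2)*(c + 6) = c^2 + 8*c + 12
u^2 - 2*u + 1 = (u - 1)^2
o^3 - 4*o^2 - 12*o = o*(o - 6)*(o + 2)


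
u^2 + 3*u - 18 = (u - 3)*(u + 6)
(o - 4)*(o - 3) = o^2 - 7*o + 12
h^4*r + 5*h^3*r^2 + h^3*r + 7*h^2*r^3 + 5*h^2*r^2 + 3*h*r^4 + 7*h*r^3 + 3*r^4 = (h + r)^2*(h + 3*r)*(h*r + r)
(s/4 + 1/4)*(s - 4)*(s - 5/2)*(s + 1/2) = s^4/4 - 5*s^3/4 + 3*s^2/16 + 47*s/16 + 5/4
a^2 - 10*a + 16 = (a - 8)*(a - 2)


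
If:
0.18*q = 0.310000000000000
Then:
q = 1.72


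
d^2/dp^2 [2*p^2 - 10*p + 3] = 4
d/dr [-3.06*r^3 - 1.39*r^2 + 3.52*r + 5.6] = -9.18*r^2 - 2.78*r + 3.52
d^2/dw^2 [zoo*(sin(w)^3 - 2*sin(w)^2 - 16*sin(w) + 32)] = zoo*sin(w) + zoo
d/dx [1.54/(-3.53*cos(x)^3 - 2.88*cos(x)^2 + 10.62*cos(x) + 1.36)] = (-16.3086*cos(x)^2 - 8.8704*cos(x) + 16.3548)*sin(x)/(3.53*cos(x)^3 + 2.88*cos(x)^2 - 10.62*cos(x) - 1.36)^2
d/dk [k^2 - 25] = 2*k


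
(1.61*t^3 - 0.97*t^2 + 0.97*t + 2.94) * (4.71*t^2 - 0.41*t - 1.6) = 7.5831*t^5 - 5.2288*t^4 + 2.3904*t^3 + 15.0017*t^2 - 2.7574*t - 4.704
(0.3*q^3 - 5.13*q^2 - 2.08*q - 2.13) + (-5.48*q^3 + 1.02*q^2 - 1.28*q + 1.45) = -5.18*q^3 - 4.11*q^2 - 3.36*q - 0.68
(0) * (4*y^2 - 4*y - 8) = 0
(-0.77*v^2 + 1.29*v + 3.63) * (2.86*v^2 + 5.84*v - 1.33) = -2.2022*v^4 - 0.8074*v^3 + 18.9395*v^2 + 19.4835*v - 4.8279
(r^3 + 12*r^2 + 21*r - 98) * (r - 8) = r^4 + 4*r^3 - 75*r^2 - 266*r + 784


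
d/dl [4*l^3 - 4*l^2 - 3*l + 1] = 12*l^2 - 8*l - 3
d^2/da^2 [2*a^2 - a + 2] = 4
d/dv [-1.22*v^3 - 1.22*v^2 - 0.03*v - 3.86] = -3.66*v^2 - 2.44*v - 0.03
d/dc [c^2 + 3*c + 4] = 2*c + 3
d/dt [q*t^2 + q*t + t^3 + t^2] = 2*q*t + q + 3*t^2 + 2*t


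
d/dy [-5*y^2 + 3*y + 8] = 3 - 10*y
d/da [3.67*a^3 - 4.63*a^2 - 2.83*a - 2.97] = 11.01*a^2 - 9.26*a - 2.83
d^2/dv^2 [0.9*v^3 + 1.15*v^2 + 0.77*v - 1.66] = 5.4*v + 2.3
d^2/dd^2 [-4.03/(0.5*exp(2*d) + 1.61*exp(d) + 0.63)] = (-4.03*(1.0*exp(d) + 1.61)*(2.0*exp(d) + 3.22)*exp(d) + (8.06*exp(d) + 6.4883)*(0.5*exp(2*d) + 1.61*exp(d) + 0.63))*exp(d)/(0.5*exp(2*d) + 1.61*exp(d) + 0.63)^3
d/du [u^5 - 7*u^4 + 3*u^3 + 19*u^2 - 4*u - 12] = 5*u^4 - 28*u^3 + 9*u^2 + 38*u - 4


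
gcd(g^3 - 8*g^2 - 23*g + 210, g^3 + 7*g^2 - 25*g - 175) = g + 5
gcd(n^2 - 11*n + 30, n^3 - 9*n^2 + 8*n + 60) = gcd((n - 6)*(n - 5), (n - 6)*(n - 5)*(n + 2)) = n^2 - 11*n + 30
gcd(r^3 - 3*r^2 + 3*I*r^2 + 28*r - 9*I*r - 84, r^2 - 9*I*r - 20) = r - 4*I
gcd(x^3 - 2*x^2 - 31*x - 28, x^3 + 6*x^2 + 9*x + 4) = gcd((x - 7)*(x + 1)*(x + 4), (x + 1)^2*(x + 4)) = x^2 + 5*x + 4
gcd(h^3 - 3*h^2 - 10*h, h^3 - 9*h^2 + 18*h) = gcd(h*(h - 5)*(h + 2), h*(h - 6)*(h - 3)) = h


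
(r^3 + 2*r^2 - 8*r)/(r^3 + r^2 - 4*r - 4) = r*(r + 4)/(r^2 + 3*r + 2)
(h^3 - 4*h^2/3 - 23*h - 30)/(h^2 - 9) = (h^2 - 13*h/3 - 10)/(h - 3)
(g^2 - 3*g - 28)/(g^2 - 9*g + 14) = (g + 4)/(g - 2)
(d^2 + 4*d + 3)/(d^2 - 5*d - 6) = (d + 3)/(d - 6)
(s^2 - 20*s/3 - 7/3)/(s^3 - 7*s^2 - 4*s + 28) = (s + 1/3)/(s^2 - 4)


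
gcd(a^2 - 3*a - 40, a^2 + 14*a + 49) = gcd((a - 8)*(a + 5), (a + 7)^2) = 1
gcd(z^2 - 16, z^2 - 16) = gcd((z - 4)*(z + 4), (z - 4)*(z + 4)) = z^2 - 16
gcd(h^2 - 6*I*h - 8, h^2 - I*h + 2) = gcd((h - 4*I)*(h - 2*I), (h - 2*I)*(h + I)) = h - 2*I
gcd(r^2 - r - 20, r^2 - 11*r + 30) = r - 5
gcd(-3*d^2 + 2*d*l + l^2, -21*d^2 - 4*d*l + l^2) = 3*d + l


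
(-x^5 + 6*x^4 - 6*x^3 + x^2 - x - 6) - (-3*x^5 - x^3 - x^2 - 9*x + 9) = 2*x^5 + 6*x^4 - 5*x^3 + 2*x^2 + 8*x - 15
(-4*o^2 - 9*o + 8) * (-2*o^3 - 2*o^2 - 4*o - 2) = 8*o^5 + 26*o^4 + 18*o^3 + 28*o^2 - 14*o - 16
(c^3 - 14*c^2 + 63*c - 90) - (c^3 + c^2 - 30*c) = -15*c^2 + 93*c - 90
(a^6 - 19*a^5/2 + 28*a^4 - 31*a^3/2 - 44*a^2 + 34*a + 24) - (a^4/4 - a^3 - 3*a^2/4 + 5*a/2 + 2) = a^6 - 19*a^5/2 + 111*a^4/4 - 29*a^3/2 - 173*a^2/4 + 63*a/2 + 22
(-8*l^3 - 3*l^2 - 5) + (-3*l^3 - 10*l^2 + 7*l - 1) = -11*l^3 - 13*l^2 + 7*l - 6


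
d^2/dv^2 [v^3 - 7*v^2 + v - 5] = 6*v - 14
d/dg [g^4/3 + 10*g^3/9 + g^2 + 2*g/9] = 4*g^3/3 + 10*g^2/3 + 2*g + 2/9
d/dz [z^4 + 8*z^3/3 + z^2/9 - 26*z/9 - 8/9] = 4*z^3 + 8*z^2 + 2*z/9 - 26/9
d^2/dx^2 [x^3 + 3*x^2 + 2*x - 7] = 6*x + 6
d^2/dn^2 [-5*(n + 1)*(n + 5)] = -10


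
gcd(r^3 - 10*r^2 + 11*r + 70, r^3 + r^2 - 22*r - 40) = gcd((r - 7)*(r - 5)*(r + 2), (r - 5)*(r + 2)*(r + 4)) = r^2 - 3*r - 10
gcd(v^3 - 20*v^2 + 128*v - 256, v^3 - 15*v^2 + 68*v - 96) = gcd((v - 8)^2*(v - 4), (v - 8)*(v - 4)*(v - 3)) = v^2 - 12*v + 32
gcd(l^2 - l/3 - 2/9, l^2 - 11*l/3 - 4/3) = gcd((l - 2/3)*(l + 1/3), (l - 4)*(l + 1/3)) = l + 1/3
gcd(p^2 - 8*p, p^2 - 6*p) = p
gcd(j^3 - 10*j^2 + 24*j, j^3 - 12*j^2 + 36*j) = j^2 - 6*j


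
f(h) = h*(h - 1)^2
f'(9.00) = 208.00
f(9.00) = 576.00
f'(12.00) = 385.00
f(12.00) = 1452.00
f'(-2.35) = 26.97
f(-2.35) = -26.37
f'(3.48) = 23.41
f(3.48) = 21.40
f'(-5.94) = 130.61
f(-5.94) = -286.09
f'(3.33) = 20.95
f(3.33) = 18.08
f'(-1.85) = 18.67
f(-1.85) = -15.03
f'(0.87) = -0.21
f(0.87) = 0.01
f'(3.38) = 21.75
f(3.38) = 19.15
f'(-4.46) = 78.51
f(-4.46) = -132.96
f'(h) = h*(2*h - 2) + (h - 1)^2 = (h - 1)*(3*h - 1)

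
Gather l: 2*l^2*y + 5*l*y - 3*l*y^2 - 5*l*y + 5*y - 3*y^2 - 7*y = 2*l^2*y - 3*l*y^2 - 3*y^2 - 2*y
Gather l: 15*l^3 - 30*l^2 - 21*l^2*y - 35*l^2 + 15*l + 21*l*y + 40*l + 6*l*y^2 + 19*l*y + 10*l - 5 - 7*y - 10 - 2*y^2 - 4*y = 15*l^3 + l^2*(-21*y - 65) + l*(6*y^2 + 40*y + 65) - 2*y^2 - 11*y - 15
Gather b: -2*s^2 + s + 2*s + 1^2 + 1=-2*s^2 + 3*s + 2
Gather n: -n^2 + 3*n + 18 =-n^2 + 3*n + 18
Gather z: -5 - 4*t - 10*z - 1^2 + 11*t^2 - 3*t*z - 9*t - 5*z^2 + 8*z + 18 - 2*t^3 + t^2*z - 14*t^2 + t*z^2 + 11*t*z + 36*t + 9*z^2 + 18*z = -2*t^3 - 3*t^2 + 23*t + z^2*(t + 4) + z*(t^2 + 8*t + 16) + 12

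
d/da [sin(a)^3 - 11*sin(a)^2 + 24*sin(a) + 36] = (3*sin(a)^2 - 22*sin(a) + 24)*cos(a)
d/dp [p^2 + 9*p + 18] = 2*p + 9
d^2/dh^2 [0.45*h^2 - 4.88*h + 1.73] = 0.900000000000000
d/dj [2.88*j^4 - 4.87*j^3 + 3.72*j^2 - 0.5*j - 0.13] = 11.52*j^3 - 14.61*j^2 + 7.44*j - 0.5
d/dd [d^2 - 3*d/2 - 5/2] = 2*d - 3/2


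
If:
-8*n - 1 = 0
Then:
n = -1/8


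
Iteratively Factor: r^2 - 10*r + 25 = (r - 5)*(r - 5)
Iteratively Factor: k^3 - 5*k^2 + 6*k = (k)*(k^2 - 5*k + 6) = k*(k - 3)*(k - 2)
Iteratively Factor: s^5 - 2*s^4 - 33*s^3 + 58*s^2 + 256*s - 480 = (s - 2)*(s^4 - 33*s^2 - 8*s + 240) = (s - 5)*(s - 2)*(s^3 + 5*s^2 - 8*s - 48) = (s - 5)*(s - 2)*(s + 4)*(s^2 + s - 12) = (s - 5)*(s - 3)*(s - 2)*(s + 4)*(s + 4)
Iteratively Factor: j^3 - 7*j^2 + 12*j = (j - 3)*(j^2 - 4*j) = j*(j - 3)*(j - 4)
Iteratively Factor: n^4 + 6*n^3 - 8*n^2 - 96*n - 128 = (n - 4)*(n^3 + 10*n^2 + 32*n + 32) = (n - 4)*(n + 2)*(n^2 + 8*n + 16) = (n - 4)*(n + 2)*(n + 4)*(n + 4)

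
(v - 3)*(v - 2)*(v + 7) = v^3 + 2*v^2 - 29*v + 42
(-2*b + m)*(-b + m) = 2*b^2 - 3*b*m + m^2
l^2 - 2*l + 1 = (l - 1)^2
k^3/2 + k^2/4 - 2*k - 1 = (k/2 + 1)*(k - 2)*(k + 1/2)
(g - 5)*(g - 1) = g^2 - 6*g + 5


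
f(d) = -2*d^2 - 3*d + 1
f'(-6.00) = 21.00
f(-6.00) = -53.00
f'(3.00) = -15.00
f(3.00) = -26.00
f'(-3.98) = 12.92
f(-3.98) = -18.74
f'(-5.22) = 17.88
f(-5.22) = -37.84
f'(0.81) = -6.24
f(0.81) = -2.74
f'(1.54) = -9.16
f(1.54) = -8.36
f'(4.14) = -19.56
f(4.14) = -45.70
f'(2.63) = -13.52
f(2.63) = -20.72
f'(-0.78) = 0.12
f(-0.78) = 2.12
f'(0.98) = -6.92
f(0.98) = -3.86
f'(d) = -4*d - 3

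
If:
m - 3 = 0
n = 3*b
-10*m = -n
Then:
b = 10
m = 3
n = 30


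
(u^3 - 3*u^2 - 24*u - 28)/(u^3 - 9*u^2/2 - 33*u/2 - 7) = 2*(u + 2)/(2*u + 1)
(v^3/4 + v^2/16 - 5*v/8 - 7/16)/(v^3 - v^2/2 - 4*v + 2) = (4*v^3 + v^2 - 10*v - 7)/(8*(2*v^3 - v^2 - 8*v + 4))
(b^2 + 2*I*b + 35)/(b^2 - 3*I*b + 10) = (b + 7*I)/(b + 2*I)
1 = 1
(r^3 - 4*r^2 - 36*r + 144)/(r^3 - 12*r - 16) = (r^2 - 36)/(r^2 + 4*r + 4)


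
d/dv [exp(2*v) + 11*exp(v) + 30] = (2*exp(v) + 11)*exp(v)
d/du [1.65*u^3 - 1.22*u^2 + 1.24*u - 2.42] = 4.95*u^2 - 2.44*u + 1.24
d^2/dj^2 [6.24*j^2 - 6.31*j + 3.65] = 12.4800000000000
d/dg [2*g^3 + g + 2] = 6*g^2 + 1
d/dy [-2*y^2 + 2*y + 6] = 2 - 4*y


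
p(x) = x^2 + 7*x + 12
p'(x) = 2*x + 7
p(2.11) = 31.22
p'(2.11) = 11.22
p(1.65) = 26.27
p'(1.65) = 10.30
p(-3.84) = -0.13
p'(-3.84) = -0.68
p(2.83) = 39.82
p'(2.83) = 12.66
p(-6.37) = 7.99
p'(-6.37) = -5.74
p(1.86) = 28.48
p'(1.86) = 10.72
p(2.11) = 31.22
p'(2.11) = 11.22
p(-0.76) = 7.26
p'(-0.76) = 5.48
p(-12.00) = 72.00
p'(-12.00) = -17.00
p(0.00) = 12.00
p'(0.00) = 7.00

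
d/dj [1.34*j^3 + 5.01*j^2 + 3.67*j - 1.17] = 4.02*j^2 + 10.02*j + 3.67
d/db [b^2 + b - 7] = 2*b + 1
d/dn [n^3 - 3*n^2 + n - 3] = 3*n^2 - 6*n + 1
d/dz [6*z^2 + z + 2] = 12*z + 1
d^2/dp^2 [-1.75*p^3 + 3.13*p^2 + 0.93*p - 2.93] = 6.26 - 10.5*p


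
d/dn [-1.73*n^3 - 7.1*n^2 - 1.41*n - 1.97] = -5.19*n^2 - 14.2*n - 1.41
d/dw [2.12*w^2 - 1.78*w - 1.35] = 4.24*w - 1.78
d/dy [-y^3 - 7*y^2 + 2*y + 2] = -3*y^2 - 14*y + 2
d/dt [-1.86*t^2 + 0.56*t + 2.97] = 0.56 - 3.72*t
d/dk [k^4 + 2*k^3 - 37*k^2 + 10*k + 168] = 4*k^3 + 6*k^2 - 74*k + 10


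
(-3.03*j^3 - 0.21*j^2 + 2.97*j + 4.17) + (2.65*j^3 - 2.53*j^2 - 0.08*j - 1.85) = -0.38*j^3 - 2.74*j^2 + 2.89*j + 2.32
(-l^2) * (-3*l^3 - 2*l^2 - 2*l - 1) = 3*l^5 + 2*l^4 + 2*l^3 + l^2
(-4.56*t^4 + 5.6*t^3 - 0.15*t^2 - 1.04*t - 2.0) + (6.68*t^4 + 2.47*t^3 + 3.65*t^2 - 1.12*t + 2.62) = 2.12*t^4 + 8.07*t^3 + 3.5*t^2 - 2.16*t + 0.62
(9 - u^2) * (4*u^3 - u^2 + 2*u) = -4*u^5 + u^4 + 34*u^3 - 9*u^2 + 18*u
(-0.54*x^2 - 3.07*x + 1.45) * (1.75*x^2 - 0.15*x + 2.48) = -0.945*x^4 - 5.2915*x^3 + 1.6588*x^2 - 7.8311*x + 3.596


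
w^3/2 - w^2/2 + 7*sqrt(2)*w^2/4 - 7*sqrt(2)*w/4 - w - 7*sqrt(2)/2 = (w/2 + 1/2)*(w - 2)*(w + 7*sqrt(2)/2)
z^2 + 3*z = z*(z + 3)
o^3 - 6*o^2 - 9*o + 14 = (o - 7)*(o - 1)*(o + 2)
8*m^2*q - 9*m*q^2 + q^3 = q*(-8*m + q)*(-m + q)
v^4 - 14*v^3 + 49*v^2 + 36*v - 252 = (v - 7)*(v - 6)*(v - 3)*(v + 2)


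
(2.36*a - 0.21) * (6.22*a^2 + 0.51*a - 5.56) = 14.6792*a^3 - 0.1026*a^2 - 13.2287*a + 1.1676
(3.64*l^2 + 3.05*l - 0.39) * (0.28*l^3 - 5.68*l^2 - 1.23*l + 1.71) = 1.0192*l^5 - 19.8212*l^4 - 21.9104*l^3 + 4.6881*l^2 + 5.6952*l - 0.6669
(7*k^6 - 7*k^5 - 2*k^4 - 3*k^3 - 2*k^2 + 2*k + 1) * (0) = 0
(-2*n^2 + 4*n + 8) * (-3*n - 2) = 6*n^3 - 8*n^2 - 32*n - 16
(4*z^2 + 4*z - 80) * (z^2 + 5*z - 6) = 4*z^4 + 24*z^3 - 84*z^2 - 424*z + 480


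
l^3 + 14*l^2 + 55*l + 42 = (l + 1)*(l + 6)*(l + 7)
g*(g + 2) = g^2 + 2*g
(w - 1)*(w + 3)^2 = w^3 + 5*w^2 + 3*w - 9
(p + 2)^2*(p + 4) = p^3 + 8*p^2 + 20*p + 16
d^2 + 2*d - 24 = (d - 4)*(d + 6)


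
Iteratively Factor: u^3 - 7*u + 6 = (u + 3)*(u^2 - 3*u + 2) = (u - 1)*(u + 3)*(u - 2)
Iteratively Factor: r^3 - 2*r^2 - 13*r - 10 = (r + 2)*(r^2 - 4*r - 5) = (r + 1)*(r + 2)*(r - 5)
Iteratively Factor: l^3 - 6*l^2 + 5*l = (l - 5)*(l^2 - l) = (l - 5)*(l - 1)*(l)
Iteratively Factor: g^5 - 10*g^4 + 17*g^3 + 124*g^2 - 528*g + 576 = (g + 4)*(g^4 - 14*g^3 + 73*g^2 - 168*g + 144) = (g - 3)*(g + 4)*(g^3 - 11*g^2 + 40*g - 48) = (g - 4)*(g - 3)*(g + 4)*(g^2 - 7*g + 12) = (g - 4)*(g - 3)^2*(g + 4)*(g - 4)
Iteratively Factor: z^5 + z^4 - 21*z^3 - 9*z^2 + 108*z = (z + 4)*(z^4 - 3*z^3 - 9*z^2 + 27*z) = (z - 3)*(z + 4)*(z^3 - 9*z) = z*(z - 3)*(z + 4)*(z^2 - 9) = z*(z - 3)^2*(z + 4)*(z + 3)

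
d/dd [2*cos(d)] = -2*sin(d)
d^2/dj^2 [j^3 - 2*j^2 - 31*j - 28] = 6*j - 4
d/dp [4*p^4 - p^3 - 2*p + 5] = 16*p^3 - 3*p^2 - 2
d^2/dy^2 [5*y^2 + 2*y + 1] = 10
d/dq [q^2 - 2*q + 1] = 2*q - 2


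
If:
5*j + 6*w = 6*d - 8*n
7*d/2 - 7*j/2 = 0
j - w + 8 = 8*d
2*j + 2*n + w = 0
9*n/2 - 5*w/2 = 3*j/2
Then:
No Solution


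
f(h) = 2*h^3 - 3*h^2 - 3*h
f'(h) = 6*h^2 - 6*h - 3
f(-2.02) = -22.67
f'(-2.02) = 33.60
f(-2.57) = -46.05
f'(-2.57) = 52.05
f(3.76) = 52.62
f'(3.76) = 59.27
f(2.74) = 10.40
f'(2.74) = 25.61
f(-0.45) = 0.56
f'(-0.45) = 0.92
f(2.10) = -1.01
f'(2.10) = 10.86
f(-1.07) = -2.67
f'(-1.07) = 10.29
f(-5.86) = -487.90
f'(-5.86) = 238.20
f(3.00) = 18.00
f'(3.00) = 33.00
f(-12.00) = -3852.00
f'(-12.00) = 933.00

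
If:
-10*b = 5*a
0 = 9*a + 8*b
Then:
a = 0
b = 0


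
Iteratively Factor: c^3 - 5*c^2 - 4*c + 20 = (c + 2)*(c^2 - 7*c + 10) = (c - 2)*(c + 2)*(c - 5)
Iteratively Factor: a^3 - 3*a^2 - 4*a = (a)*(a^2 - 3*a - 4) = a*(a - 4)*(a + 1)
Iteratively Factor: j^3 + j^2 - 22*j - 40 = (j - 5)*(j^2 + 6*j + 8) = (j - 5)*(j + 4)*(j + 2)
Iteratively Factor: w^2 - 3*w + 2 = (w - 2)*(w - 1)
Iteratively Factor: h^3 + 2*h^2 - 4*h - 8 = (h - 2)*(h^2 + 4*h + 4) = (h - 2)*(h + 2)*(h + 2)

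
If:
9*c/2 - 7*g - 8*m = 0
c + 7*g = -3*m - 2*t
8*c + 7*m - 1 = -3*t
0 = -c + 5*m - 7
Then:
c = -386/53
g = -1713/371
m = -3/53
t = 1054/53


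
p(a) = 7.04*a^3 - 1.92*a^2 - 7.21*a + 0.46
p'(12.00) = 2987.99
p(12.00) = 11802.58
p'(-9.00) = 1738.07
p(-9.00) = -5222.33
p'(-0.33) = -3.64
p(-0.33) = 2.38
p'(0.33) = -6.18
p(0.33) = -1.88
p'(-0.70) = 5.83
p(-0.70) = 2.15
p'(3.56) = 246.79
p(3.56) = 268.09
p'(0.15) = -7.31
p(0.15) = -0.64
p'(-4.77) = 491.65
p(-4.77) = -772.89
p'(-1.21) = 28.36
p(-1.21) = -6.10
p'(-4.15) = 372.47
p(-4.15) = -505.86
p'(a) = 21.12*a^2 - 3.84*a - 7.21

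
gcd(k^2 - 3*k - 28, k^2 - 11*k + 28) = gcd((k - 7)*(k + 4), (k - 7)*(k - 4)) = k - 7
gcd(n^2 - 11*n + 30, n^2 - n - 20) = n - 5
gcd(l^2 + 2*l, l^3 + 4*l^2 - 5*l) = l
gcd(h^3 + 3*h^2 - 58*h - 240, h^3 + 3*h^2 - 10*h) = h + 5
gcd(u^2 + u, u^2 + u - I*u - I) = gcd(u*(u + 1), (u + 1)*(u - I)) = u + 1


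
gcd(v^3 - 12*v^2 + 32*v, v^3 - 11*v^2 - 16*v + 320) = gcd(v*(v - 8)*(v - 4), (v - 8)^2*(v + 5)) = v - 8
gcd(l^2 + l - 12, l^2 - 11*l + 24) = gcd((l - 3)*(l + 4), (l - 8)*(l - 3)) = l - 3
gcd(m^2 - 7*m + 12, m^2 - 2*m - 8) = m - 4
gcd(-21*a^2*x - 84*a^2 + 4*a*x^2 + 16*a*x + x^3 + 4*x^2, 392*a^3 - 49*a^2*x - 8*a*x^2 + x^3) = 7*a + x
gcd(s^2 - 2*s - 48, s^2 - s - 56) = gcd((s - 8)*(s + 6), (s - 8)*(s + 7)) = s - 8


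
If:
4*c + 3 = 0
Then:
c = -3/4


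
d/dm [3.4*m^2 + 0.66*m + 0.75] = 6.8*m + 0.66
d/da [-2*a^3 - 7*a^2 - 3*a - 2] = -6*a^2 - 14*a - 3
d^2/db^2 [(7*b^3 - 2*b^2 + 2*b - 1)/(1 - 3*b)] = 2*(-63*b^3 + 63*b^2 - 21*b + 5)/(27*b^3 - 27*b^2 + 9*b - 1)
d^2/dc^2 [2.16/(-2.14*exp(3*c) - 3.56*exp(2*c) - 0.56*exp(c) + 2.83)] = (-2.16*(6.42*exp(2*c) + 7.12*exp(c) + 0.56)*(12.84*exp(2*c) + 14.24*exp(c) + 1.12)*exp(c) + (41.6016*exp(2*c) + 30.7584*exp(c) + 1.2096)*(2.14*exp(3*c) + 3.56*exp(2*c) + 0.56*exp(c) - 2.83))*exp(c)/(2.14*exp(3*c) + 3.56*exp(2*c) + 0.56*exp(c) - 2.83)^3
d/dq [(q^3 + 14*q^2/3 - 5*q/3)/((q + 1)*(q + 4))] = (3*q^4 + 30*q^3 + 111*q^2 + 112*q - 20)/(3*(q^4 + 10*q^3 + 33*q^2 + 40*q + 16))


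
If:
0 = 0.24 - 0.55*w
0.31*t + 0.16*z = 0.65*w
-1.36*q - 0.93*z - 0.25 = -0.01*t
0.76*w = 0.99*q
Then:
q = 0.33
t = 1.30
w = 0.44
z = -0.74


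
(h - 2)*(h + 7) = h^2 + 5*h - 14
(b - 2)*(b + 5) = b^2 + 3*b - 10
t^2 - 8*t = t*(t - 8)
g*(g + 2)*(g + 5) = g^3 + 7*g^2 + 10*g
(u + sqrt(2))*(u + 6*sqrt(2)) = u^2 + 7*sqrt(2)*u + 12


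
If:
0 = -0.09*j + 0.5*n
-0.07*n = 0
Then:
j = 0.00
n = 0.00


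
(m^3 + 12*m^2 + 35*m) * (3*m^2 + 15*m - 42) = 3*m^5 + 51*m^4 + 243*m^3 + 21*m^2 - 1470*m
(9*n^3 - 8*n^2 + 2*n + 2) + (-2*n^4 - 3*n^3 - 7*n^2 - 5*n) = -2*n^4 + 6*n^3 - 15*n^2 - 3*n + 2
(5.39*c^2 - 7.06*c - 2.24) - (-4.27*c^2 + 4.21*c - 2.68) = 9.66*c^2 - 11.27*c + 0.44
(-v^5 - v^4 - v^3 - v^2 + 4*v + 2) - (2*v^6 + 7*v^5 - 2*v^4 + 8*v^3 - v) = -2*v^6 - 8*v^5 + v^4 - 9*v^3 - v^2 + 5*v + 2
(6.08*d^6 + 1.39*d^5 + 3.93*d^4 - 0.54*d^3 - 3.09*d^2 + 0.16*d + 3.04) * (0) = 0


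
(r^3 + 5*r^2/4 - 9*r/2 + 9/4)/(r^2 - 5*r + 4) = (4*r^2 + 9*r - 9)/(4*(r - 4))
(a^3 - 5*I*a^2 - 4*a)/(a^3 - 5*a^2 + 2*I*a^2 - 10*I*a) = (a^2 - 5*I*a - 4)/(a^2 + a*(-5 + 2*I) - 10*I)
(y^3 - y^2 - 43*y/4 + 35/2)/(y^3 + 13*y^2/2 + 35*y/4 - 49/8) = 2*(2*y^2 - 9*y + 10)/(4*y^2 + 12*y - 7)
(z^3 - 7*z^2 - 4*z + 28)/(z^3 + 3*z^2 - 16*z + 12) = (z^2 - 5*z - 14)/(z^2 + 5*z - 6)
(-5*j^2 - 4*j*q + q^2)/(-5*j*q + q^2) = (j + q)/q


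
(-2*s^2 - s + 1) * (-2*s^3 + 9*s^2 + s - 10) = 4*s^5 - 16*s^4 - 13*s^3 + 28*s^2 + 11*s - 10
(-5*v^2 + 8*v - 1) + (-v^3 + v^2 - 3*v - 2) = -v^3 - 4*v^2 + 5*v - 3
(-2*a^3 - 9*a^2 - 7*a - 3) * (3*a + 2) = -6*a^4 - 31*a^3 - 39*a^2 - 23*a - 6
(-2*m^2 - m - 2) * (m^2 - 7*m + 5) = -2*m^4 + 13*m^3 - 5*m^2 + 9*m - 10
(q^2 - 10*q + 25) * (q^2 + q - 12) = q^4 - 9*q^3 + 3*q^2 + 145*q - 300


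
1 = 1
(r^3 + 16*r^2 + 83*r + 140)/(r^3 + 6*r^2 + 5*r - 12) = (r^2 + 12*r + 35)/(r^2 + 2*r - 3)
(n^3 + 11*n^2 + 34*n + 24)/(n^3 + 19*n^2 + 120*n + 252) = (n^2 + 5*n + 4)/(n^2 + 13*n + 42)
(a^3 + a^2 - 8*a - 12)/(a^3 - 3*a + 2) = (a^2 - a - 6)/(a^2 - 2*a + 1)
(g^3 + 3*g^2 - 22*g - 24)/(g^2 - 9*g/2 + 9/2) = 2*(g^3 + 3*g^2 - 22*g - 24)/(2*g^2 - 9*g + 9)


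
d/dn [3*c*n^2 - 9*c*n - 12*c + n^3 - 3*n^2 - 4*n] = 6*c*n - 9*c + 3*n^2 - 6*n - 4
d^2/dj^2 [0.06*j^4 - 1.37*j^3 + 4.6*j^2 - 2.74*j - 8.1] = 0.72*j^2 - 8.22*j + 9.2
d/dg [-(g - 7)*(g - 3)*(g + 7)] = -3*g^2 + 6*g + 49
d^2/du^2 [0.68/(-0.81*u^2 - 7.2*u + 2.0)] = (0.892296*u^2 + 7.93152*u - 0.68*(1.62*u + 7.2)*(3.24*u + 14.4) - 2.2032)/(0.81*u^2 + 7.2*u - 2.0)^3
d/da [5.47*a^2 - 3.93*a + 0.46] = 10.94*a - 3.93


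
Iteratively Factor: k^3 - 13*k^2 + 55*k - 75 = (k - 5)*(k^2 - 8*k + 15) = (k - 5)^2*(k - 3)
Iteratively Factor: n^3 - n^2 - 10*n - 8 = (n - 4)*(n^2 + 3*n + 2) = (n - 4)*(n + 1)*(n + 2)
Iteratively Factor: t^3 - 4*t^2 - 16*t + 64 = (t - 4)*(t^2 - 16) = (t - 4)^2*(t + 4)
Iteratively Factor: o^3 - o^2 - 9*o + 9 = (o + 3)*(o^2 - 4*o + 3) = (o - 3)*(o + 3)*(o - 1)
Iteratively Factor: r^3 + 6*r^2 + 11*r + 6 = (r + 3)*(r^2 + 3*r + 2) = (r + 2)*(r + 3)*(r + 1)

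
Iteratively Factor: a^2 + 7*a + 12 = (a + 4)*(a + 3)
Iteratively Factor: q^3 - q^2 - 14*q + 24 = (q - 3)*(q^2 + 2*q - 8) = (q - 3)*(q + 4)*(q - 2)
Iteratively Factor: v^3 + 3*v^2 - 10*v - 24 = (v - 3)*(v^2 + 6*v + 8) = (v - 3)*(v + 4)*(v + 2)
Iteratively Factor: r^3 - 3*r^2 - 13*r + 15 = (r - 5)*(r^2 + 2*r - 3) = (r - 5)*(r - 1)*(r + 3)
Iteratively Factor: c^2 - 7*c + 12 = (c - 4)*(c - 3)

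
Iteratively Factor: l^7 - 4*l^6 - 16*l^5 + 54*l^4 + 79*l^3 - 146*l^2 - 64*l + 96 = (l - 1)*(l^6 - 3*l^5 - 19*l^4 + 35*l^3 + 114*l^2 - 32*l - 96) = (l - 4)*(l - 1)*(l^5 + l^4 - 15*l^3 - 25*l^2 + 14*l + 24) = (l - 4)*(l - 1)*(l + 1)*(l^4 - 15*l^2 - 10*l + 24) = (l - 4)*(l - 1)*(l + 1)*(l + 2)*(l^3 - 2*l^2 - 11*l + 12) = (l - 4)^2*(l - 1)*(l + 1)*(l + 2)*(l^2 + 2*l - 3) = (l - 4)^2*(l - 1)*(l + 1)*(l + 2)*(l + 3)*(l - 1)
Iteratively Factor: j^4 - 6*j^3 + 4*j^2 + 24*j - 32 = (j - 4)*(j^3 - 2*j^2 - 4*j + 8) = (j - 4)*(j - 2)*(j^2 - 4) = (j - 4)*(j - 2)^2*(j + 2)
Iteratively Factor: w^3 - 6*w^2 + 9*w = (w - 3)*(w^2 - 3*w) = w*(w - 3)*(w - 3)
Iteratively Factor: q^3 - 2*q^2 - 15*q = (q)*(q^2 - 2*q - 15) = q*(q - 5)*(q + 3)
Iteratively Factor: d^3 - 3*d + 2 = (d + 2)*(d^2 - 2*d + 1) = (d - 1)*(d + 2)*(d - 1)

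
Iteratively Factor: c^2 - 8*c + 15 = (c - 3)*(c - 5)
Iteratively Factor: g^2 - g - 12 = (g + 3)*(g - 4)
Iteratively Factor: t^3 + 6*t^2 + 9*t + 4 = (t + 1)*(t^2 + 5*t + 4) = (t + 1)^2*(t + 4)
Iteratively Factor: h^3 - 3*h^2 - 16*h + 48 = (h - 3)*(h^2 - 16) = (h - 3)*(h + 4)*(h - 4)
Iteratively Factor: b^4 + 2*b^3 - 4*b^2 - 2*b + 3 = (b - 1)*(b^3 + 3*b^2 - b - 3) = (b - 1)*(b + 3)*(b^2 - 1) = (b - 1)^2*(b + 3)*(b + 1)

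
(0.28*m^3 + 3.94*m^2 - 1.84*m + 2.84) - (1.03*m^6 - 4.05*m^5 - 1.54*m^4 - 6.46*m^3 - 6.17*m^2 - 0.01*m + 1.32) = -1.03*m^6 + 4.05*m^5 + 1.54*m^4 + 6.74*m^3 + 10.11*m^2 - 1.83*m + 1.52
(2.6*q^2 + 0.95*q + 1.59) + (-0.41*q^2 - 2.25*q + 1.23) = 2.19*q^2 - 1.3*q + 2.82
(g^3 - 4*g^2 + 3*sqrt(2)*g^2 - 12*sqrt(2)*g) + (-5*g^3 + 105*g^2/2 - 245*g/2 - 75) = -4*g^3 + 3*sqrt(2)*g^2 + 97*g^2/2 - 245*g/2 - 12*sqrt(2)*g - 75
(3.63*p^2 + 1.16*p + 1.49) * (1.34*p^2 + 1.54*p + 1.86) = 4.8642*p^4 + 7.1446*p^3 + 10.5348*p^2 + 4.4522*p + 2.7714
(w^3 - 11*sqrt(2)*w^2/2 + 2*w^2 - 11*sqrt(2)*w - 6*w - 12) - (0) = w^3 - 11*sqrt(2)*w^2/2 + 2*w^2 - 11*sqrt(2)*w - 6*w - 12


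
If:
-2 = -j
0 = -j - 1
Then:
No Solution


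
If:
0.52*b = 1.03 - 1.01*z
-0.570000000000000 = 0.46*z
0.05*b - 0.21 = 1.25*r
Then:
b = 4.39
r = 0.01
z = -1.24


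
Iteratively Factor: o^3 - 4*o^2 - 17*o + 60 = (o - 5)*(o^2 + o - 12) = (o - 5)*(o + 4)*(o - 3)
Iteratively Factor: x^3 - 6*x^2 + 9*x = (x)*(x^2 - 6*x + 9) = x*(x - 3)*(x - 3)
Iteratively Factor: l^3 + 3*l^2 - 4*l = (l)*(l^2 + 3*l - 4) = l*(l + 4)*(l - 1)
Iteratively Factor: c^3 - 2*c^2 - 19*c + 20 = (c + 4)*(c^2 - 6*c + 5) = (c - 5)*(c + 4)*(c - 1)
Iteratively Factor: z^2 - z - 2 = (z - 2)*(z + 1)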